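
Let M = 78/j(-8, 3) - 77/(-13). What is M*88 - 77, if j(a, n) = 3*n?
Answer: 47069/39 ≈ 1206.9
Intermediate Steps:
M = 569/39 (M = 78/((3*3)) - 77/(-13) = 78/9 - 77*(-1/13) = 78*(⅑) + 77/13 = 26/3 + 77/13 = 569/39 ≈ 14.590)
M*88 - 77 = (569/39)*88 - 77 = 50072/39 - 77 = 47069/39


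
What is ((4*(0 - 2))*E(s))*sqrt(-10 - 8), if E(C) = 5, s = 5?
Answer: -120*I*sqrt(2) ≈ -169.71*I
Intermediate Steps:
((4*(0 - 2))*E(s))*sqrt(-10 - 8) = ((4*(0 - 2))*5)*sqrt(-10 - 8) = ((4*(-2))*5)*sqrt(-18) = (-8*5)*(3*I*sqrt(2)) = -120*I*sqrt(2)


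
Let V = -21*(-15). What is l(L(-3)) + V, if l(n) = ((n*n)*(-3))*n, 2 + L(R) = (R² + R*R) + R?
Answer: -6276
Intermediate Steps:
L(R) = -2 + R + 2*R² (L(R) = -2 + ((R² + R*R) + R) = -2 + ((R² + R²) + R) = -2 + (2*R² + R) = -2 + (R + 2*R²) = -2 + R + 2*R²)
l(n) = -3*n³ (l(n) = (n²*(-3))*n = (-3*n²)*n = -3*n³)
V = 315
l(L(-3)) + V = -3*(-2 - 3 + 2*(-3)²)³ + 315 = -3*(-2 - 3 + 2*9)³ + 315 = -3*(-2 - 3 + 18)³ + 315 = -3*13³ + 315 = -3*2197 + 315 = -6591 + 315 = -6276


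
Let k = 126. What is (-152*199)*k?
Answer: -3811248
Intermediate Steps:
(-152*199)*k = -152*199*126 = -30248*126 = -3811248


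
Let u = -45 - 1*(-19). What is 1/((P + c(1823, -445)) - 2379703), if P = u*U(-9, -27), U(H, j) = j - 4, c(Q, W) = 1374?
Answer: -1/2377523 ≈ -4.2061e-7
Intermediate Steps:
U(H, j) = -4 + j
u = -26 (u = -45 + 19 = -26)
P = 806 (P = -26*(-4 - 27) = -26*(-31) = 806)
1/((P + c(1823, -445)) - 2379703) = 1/((806 + 1374) - 2379703) = 1/(2180 - 2379703) = 1/(-2377523) = -1/2377523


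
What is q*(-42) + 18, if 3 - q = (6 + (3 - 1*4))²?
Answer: 942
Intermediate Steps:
q = -22 (q = 3 - (6 + (3 - 1*4))² = 3 - (6 + (3 - 4))² = 3 - (6 - 1)² = 3 - 1*5² = 3 - 1*25 = 3 - 25 = -22)
q*(-42) + 18 = -22*(-42) + 18 = 924 + 18 = 942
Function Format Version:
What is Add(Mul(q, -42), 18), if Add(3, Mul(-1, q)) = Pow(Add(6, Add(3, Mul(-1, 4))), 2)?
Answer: 942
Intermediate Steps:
q = -22 (q = Add(3, Mul(-1, Pow(Add(6, Add(3, Mul(-1, 4))), 2))) = Add(3, Mul(-1, Pow(Add(6, Add(3, -4)), 2))) = Add(3, Mul(-1, Pow(Add(6, -1), 2))) = Add(3, Mul(-1, Pow(5, 2))) = Add(3, Mul(-1, 25)) = Add(3, -25) = -22)
Add(Mul(q, -42), 18) = Add(Mul(-22, -42), 18) = Add(924, 18) = 942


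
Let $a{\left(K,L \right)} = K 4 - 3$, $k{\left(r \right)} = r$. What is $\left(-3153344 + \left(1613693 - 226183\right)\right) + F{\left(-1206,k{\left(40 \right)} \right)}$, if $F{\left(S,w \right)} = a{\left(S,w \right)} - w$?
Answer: $-1770701$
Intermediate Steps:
$a{\left(K,L \right)} = -3 + 4 K$ ($a{\left(K,L \right)} = 4 K - 3 = -3 + 4 K$)
$F{\left(S,w \right)} = -3 - w + 4 S$ ($F{\left(S,w \right)} = \left(-3 + 4 S\right) - w = -3 - w + 4 S$)
$\left(-3153344 + \left(1613693 - 226183\right)\right) + F{\left(-1206,k{\left(40 \right)} \right)} = \left(-3153344 + \left(1613693 - 226183\right)\right) - 4867 = \left(-3153344 + 1387510\right) - 4867 = -1765834 - 4867 = -1770701$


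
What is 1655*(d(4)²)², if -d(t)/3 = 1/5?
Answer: 26811/125 ≈ 214.49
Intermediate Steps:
d(t) = -⅗ (d(t) = -3/5 = -3*⅕ = -⅗)
1655*(d(4)²)² = 1655*((-⅗)²)² = 1655*(9/25)² = 1655*(81/625) = 26811/125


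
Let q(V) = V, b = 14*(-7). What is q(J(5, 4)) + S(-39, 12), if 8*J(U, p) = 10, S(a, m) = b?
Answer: -387/4 ≈ -96.750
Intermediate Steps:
b = -98
S(a, m) = -98
J(U, p) = 5/4 (J(U, p) = (⅛)*10 = 5/4)
q(J(5, 4)) + S(-39, 12) = 5/4 - 98 = -387/4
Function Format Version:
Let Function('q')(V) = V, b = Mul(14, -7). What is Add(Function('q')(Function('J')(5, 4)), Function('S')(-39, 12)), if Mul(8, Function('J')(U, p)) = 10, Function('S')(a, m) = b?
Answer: Rational(-387, 4) ≈ -96.750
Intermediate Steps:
b = -98
Function('S')(a, m) = -98
Function('J')(U, p) = Rational(5, 4) (Function('J')(U, p) = Mul(Rational(1, 8), 10) = Rational(5, 4))
Add(Function('q')(Function('J')(5, 4)), Function('S')(-39, 12)) = Add(Rational(5, 4), -98) = Rational(-387, 4)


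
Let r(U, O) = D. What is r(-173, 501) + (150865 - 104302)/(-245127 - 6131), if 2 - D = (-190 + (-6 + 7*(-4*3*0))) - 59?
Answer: 64526743/251258 ≈ 256.81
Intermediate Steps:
D = 257 (D = 2 - ((-190 + (-6 + 7*(-4*3*0))) - 59) = 2 - ((-190 + (-6 + 7*(-12*0))) - 59) = 2 - ((-190 + (-6 + 7*0)) - 59) = 2 - ((-190 + (-6 + 0)) - 59) = 2 - ((-190 - 6) - 59) = 2 - (-196 - 59) = 2 - 1*(-255) = 2 + 255 = 257)
r(U, O) = 257
r(-173, 501) + (150865 - 104302)/(-245127 - 6131) = 257 + (150865 - 104302)/(-245127 - 6131) = 257 + 46563/(-251258) = 257 + 46563*(-1/251258) = 257 - 46563/251258 = 64526743/251258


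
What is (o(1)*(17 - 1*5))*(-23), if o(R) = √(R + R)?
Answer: -276*√2 ≈ -390.32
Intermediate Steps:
o(R) = √2*√R (o(R) = √(2*R) = √2*√R)
(o(1)*(17 - 1*5))*(-23) = ((√2*√1)*(17 - 1*5))*(-23) = ((√2*1)*(17 - 5))*(-23) = (√2*12)*(-23) = (12*√2)*(-23) = -276*√2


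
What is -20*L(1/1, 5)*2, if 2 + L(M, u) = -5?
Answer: 280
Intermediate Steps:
L(M, u) = -7 (L(M, u) = -2 - 5 = -7)
-20*L(1/1, 5)*2 = -20*(-7)*2 = 140*2 = 280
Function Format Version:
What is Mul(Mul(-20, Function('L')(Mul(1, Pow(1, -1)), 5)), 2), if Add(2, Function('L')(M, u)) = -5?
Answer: 280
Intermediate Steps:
Function('L')(M, u) = -7 (Function('L')(M, u) = Add(-2, -5) = -7)
Mul(Mul(-20, Function('L')(Mul(1, Pow(1, -1)), 5)), 2) = Mul(Mul(-20, -7), 2) = Mul(140, 2) = 280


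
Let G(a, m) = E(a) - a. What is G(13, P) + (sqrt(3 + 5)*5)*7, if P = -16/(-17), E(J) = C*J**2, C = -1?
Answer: -182 + 70*sqrt(2) ≈ -83.005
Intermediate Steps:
E(J) = -J**2
P = 16/17 (P = -16*(-1/17) = 16/17 ≈ 0.94118)
G(a, m) = -a - a**2 (G(a, m) = -a**2 - a = -a - a**2)
G(13, P) + (sqrt(3 + 5)*5)*7 = 13*(-1 - 1*13) + (sqrt(3 + 5)*5)*7 = 13*(-1 - 13) + (sqrt(8)*5)*7 = 13*(-14) + ((2*sqrt(2))*5)*7 = -182 + (10*sqrt(2))*7 = -182 + 70*sqrt(2)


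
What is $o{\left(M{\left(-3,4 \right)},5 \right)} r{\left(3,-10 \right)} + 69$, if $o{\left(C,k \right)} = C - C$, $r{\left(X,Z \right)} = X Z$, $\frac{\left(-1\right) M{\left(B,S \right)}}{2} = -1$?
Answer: $69$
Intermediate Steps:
$M{\left(B,S \right)} = 2$ ($M{\left(B,S \right)} = \left(-2\right) \left(-1\right) = 2$)
$o{\left(C,k \right)} = 0$
$o{\left(M{\left(-3,4 \right)},5 \right)} r{\left(3,-10 \right)} + 69 = 0 \cdot 3 \left(-10\right) + 69 = 0 \left(-30\right) + 69 = 0 + 69 = 69$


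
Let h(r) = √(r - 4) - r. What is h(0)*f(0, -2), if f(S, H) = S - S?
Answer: 0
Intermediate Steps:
f(S, H) = 0
h(r) = √(-4 + r) - r
h(0)*f(0, -2) = (√(-4 + 0) - 1*0)*0 = (√(-4) + 0)*0 = (2*I + 0)*0 = (2*I)*0 = 0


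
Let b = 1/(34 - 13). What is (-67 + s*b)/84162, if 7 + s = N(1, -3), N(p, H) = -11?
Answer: -475/589134 ≈ -0.00080627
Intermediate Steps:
b = 1/21 ≈ 0.047619
s = -18 (s = -7 - 11 = -18)
(-67 + s*b)/84162 = (-67 - 18*1/21)/84162 = (-67 - 6/7)*(1/84162) = -475/7*1/84162 = -475/589134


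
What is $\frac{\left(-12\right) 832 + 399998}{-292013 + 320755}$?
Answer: $\frac{195007}{14371} \approx 13.569$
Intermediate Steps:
$\frac{\left(-12\right) 832 + 399998}{-292013 + 320755} = \frac{-9984 + 399998}{28742} = 390014 \cdot \frac{1}{28742} = \frac{195007}{14371}$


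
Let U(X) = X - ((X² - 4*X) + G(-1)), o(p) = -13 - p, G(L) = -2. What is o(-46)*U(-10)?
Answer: -4884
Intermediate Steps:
U(X) = 2 - X² + 5*X (U(X) = X - ((X² - 4*X) - 2) = X - (-2 + X² - 4*X) = X + (2 - X² + 4*X) = 2 - X² + 5*X)
o(-46)*U(-10) = (-13 - 1*(-46))*(2 - 1*(-10)² + 5*(-10)) = (-13 + 46)*(2 - 1*100 - 50) = 33*(2 - 100 - 50) = 33*(-148) = -4884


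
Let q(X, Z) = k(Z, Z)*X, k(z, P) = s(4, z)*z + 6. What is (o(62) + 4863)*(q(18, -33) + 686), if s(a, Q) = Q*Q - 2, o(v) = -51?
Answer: -3103181808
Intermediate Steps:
s(a, Q) = -2 + Q² (s(a, Q) = Q² - 2 = -2 + Q²)
k(z, P) = 6 + z*(-2 + z²) (k(z, P) = (-2 + z²)*z + 6 = z*(-2 + z²) + 6 = 6 + z*(-2 + z²))
q(X, Z) = X*(6 + Z*(-2 + Z²)) (q(X, Z) = (6 + Z*(-2 + Z²))*X = X*(6 + Z*(-2 + Z²)))
(o(62) + 4863)*(q(18, -33) + 686) = (-51 + 4863)*(18*(6 - 33*(-2 + (-33)²)) + 686) = 4812*(18*(6 - 33*(-2 + 1089)) + 686) = 4812*(18*(6 - 33*1087) + 686) = 4812*(18*(6 - 35871) + 686) = 4812*(18*(-35865) + 686) = 4812*(-645570 + 686) = 4812*(-644884) = -3103181808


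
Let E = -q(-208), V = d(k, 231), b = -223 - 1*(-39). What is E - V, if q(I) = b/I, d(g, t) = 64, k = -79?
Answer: -1687/26 ≈ -64.885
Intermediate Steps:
b = -184 (b = -223 + 39 = -184)
V = 64
q(I) = -184/I
E = -23/26 (E = -(-184)/(-208) = -(-184)*(-1)/208 = -1*23/26 = -23/26 ≈ -0.88461)
E - V = -23/26 - 1*64 = -23/26 - 64 = -1687/26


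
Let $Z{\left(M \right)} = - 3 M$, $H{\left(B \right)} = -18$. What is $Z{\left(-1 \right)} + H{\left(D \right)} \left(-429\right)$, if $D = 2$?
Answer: $7725$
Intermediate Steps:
$Z{\left(-1 \right)} + H{\left(D \right)} \left(-429\right) = \left(-3\right) \left(-1\right) - -7722 = 3 + 7722 = 7725$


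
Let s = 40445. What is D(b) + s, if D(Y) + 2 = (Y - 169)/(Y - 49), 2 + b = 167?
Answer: 1172846/29 ≈ 40443.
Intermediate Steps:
b = 165 (b = -2 + 167 = 165)
D(Y) = -2 + (-169 + Y)/(-49 + Y) (D(Y) = -2 + (Y - 169)/(Y - 49) = -2 + (-169 + Y)/(-49 + Y))
D(b) + s = (-71 - 1*165)/(-49 + 165) + 40445 = (-71 - 165)/116 + 40445 = (1/116)*(-236) + 40445 = -59/29 + 40445 = 1172846/29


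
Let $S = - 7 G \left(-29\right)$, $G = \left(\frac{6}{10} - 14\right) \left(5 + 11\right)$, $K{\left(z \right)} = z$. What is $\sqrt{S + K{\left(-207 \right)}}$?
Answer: $\frac{i \sqrt{1093255}}{5} \approx 209.12 i$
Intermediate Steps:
$G = - \frac{1072}{5}$ ($G = \left(6 \cdot \frac{1}{10} - 14\right) 16 = \left(\frac{3}{5} - 14\right) 16 = \left(- \frac{67}{5}\right) 16 = - \frac{1072}{5} \approx -214.4$)
$S = - \frac{217616}{5}$ ($S = \left(-7\right) \left(- \frac{1072}{5}\right) \left(-29\right) = \frac{7504}{5} \left(-29\right) = - \frac{217616}{5} \approx -43523.0$)
$\sqrt{S + K{\left(-207 \right)}} = \sqrt{- \frac{217616}{5} - 207} = \sqrt{- \frac{218651}{5}} = \frac{i \sqrt{1093255}}{5}$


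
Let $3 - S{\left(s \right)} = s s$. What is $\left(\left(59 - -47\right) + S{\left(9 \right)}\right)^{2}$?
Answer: $784$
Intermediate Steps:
$S{\left(s \right)} = 3 - s^{2}$ ($S{\left(s \right)} = 3 - s s = 3 - s^{2}$)
$\left(\left(59 - -47\right) + S{\left(9 \right)}\right)^{2} = \left(\left(59 - -47\right) + \left(3 - 9^{2}\right)\right)^{2} = \left(\left(59 + 47\right) + \left(3 - 81\right)\right)^{2} = \left(106 + \left(3 - 81\right)\right)^{2} = \left(106 - 78\right)^{2} = 28^{2} = 784$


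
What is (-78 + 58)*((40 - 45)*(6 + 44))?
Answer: 5000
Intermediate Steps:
(-78 + 58)*((40 - 45)*(6 + 44)) = -(-100)*50 = -20*(-250) = 5000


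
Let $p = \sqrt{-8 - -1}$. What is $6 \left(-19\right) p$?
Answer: $- 114 i \sqrt{7} \approx - 301.62 i$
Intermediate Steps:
$p = i \sqrt{7}$ ($p = \sqrt{-8 + \left(-3 + 4\right)} = \sqrt{-8 + 1} = \sqrt{-7} = i \sqrt{7} \approx 2.6458 i$)
$6 \left(-19\right) p = 6 \left(-19\right) i \sqrt{7} = - 114 i \sqrt{7}$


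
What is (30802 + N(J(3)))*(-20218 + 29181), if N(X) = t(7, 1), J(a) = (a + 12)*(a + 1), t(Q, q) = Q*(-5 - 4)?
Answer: 275513657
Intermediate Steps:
t(Q, q) = -9*Q (t(Q, q) = Q*(-9) = -9*Q)
J(a) = (1 + a)*(12 + a) (J(a) = (12 + a)*(1 + a) = (1 + a)*(12 + a))
N(X) = -63 (N(X) = -9*7 = -63)
(30802 + N(J(3)))*(-20218 + 29181) = (30802 - 63)*(-20218 + 29181) = 30739*8963 = 275513657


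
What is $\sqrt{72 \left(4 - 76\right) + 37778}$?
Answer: $\sqrt{32594} \approx 180.54$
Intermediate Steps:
$\sqrt{72 \left(4 - 76\right) + 37778} = \sqrt{72 \left(-72\right) + 37778} = \sqrt{-5184 + 37778} = \sqrt{32594}$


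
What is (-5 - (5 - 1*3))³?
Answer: -343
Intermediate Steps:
(-5 - (5 - 1*3))³ = (-5 - (5 - 3))³ = (-5 - 1*2)³ = (-5 - 2)³ = (-7)³ = -343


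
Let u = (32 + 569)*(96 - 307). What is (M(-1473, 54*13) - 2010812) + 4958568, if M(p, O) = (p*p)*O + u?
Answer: 1525970703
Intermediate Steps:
u = -126811 (u = 601*(-211) = -126811)
M(p, O) = -126811 + O*p**2 (M(p, O) = (p*p)*O - 126811 = p**2*O - 126811 = O*p**2 - 126811 = -126811 + O*p**2)
(M(-1473, 54*13) - 2010812) + 4958568 = ((-126811 + (54*13)*(-1473)**2) - 2010812) + 4958568 = ((-126811 + 702*2169729) - 2010812) + 4958568 = ((-126811 + 1523149758) - 2010812) + 4958568 = (1523022947 - 2010812) + 4958568 = 1521012135 + 4958568 = 1525970703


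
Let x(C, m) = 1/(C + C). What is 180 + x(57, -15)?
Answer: 20521/114 ≈ 180.01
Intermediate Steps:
x(C, m) = 1/(2*C)
180 + x(57, -15) = 180 + (½)/57 = 180 + (½)*(1/57) = 180 + 1/114 = 20521/114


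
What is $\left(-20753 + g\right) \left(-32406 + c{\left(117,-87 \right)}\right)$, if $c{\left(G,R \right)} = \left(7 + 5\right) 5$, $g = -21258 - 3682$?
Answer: $1477985778$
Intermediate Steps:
$g = -24940$ ($g = -21258 - 3682 = -24940$)
$c{\left(G,R \right)} = 60$ ($c{\left(G,R \right)} = 12 \cdot 5 = 60$)
$\left(-20753 + g\right) \left(-32406 + c{\left(117,-87 \right)}\right) = \left(-20753 - 24940\right) \left(-32406 + 60\right) = \left(-45693\right) \left(-32346\right) = 1477985778$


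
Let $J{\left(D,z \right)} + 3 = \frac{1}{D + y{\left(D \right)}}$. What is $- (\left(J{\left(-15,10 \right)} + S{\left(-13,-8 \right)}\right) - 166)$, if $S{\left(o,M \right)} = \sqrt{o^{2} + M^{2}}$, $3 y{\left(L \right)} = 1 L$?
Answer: $\frac{3381}{20} - \sqrt{233} \approx 153.79$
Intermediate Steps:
$y{\left(L \right)} = \frac{L}{3}$ ($y{\left(L \right)} = \frac{1 L}{3} = \frac{L}{3}$)
$S{\left(o,M \right)} = \sqrt{M^{2} + o^{2}}$
$J{\left(D,z \right)} = -3 + \frac{3}{4 D}$ ($J{\left(D,z \right)} = -3 + \frac{1}{D + \frac{D}{3}} = -3 + \frac{1}{\frac{4}{3} D} = -3 + \frac{3}{4 D}$)
$- (\left(J{\left(-15,10 \right)} + S{\left(-13,-8 \right)}\right) - 166) = - (\left(\left(-3 + \frac{3}{4 \left(-15\right)}\right) + \sqrt{\left(-8\right)^{2} + \left(-13\right)^{2}}\right) - 166) = - (\left(\left(-3 + \frac{3}{4} \left(- \frac{1}{15}\right)\right) + \sqrt{64 + 169}\right) - 166) = - (\left(\left(-3 - \frac{1}{20}\right) + \sqrt{233}\right) - 166) = - (\left(- \frac{61}{20} + \sqrt{233}\right) - 166) = - (- \frac{3381}{20} + \sqrt{233}) = \frac{3381}{20} - \sqrt{233}$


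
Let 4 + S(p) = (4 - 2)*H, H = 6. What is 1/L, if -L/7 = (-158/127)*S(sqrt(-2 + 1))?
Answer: 127/8848 ≈ 0.014354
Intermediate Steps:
S(p) = 8 (S(p) = -4 + (4 - 2)*6 = -4 + 2*6 = -4 + 12 = 8)
L = 8848/127 (L = -7*(-158/127)*8 = -7*(-158*1/127)*8 = -(-1106)*8/127 = -7*(-1264/127) = 8848/127 ≈ 69.669)
1/L = 1/(8848/127) = 127/8848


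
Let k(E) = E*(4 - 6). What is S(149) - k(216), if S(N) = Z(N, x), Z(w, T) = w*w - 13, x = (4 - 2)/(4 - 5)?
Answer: 22620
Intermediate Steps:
k(E) = -2*E (k(E) = E*(-2) = -2*E)
x = -2 (x = 2/(-1) = 2*(-1) = -2)
Z(w, T) = -13 + w**2 (Z(w, T) = w**2 - 13 = -13 + w**2)
S(N) = -13 + N**2
S(149) - k(216) = (-13 + 149**2) - (-2)*216 = (-13 + 22201) - 1*(-432) = 22188 + 432 = 22620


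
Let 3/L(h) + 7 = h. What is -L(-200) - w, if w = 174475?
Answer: -12038774/69 ≈ -1.7448e+5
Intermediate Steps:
L(h) = 3/(-7 + h)
-L(-200) - w = -3/(-7 - 200) - 1*174475 = -3/(-207) - 174475 = -3*(-1)/207 - 174475 = -1*(-1/69) - 174475 = 1/69 - 174475 = -12038774/69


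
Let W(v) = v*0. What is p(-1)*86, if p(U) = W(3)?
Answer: 0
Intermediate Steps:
W(v) = 0
p(U) = 0
p(-1)*86 = 0*86 = 0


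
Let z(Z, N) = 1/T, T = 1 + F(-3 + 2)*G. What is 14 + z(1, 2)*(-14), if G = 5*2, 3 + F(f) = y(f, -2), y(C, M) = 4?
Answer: 140/11 ≈ 12.727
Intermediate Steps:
F(f) = 1 (F(f) = -3 + 4 = 1)
G = 10
T = 11 (T = 1 + 1*10 = 1 + 10 = 11)
z(Z, N) = 1/11
14 + z(1, 2)*(-14) = 14 + (1/11)*(-14) = 14 - 14/11 = 140/11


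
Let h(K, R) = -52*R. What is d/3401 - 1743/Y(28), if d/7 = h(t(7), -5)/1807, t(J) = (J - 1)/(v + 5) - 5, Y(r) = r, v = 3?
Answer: -117711451/1890956 ≈ -62.250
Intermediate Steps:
t(J) = -41/8 + J/8 (t(J) = (J - 1)/(3 + 5) - 5 = (-1 + J)/8 - 5 = (-1 + J)*(⅛) - 5 = (-⅛ + J/8) - 5 = -41/8 + J/8)
d = 140/139 (d = 7*(-52*(-5)/1807) = 7*(260*(1/1807)) = 7*(20/139) = 140/139 ≈ 1.0072)
d/3401 - 1743/Y(28) = (140/139)/3401 - 1743/28 = (140/139)*(1/3401) - 1743*1/28 = 140/472739 - 249/4 = -117711451/1890956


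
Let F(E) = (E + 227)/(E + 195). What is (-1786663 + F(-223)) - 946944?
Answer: -19135250/7 ≈ -2.7336e+6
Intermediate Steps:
F(E) = (227 + E)/(195 + E)
(-1786663 + F(-223)) - 946944 = (-1786663 + (227 - 223)/(195 - 223)) - 946944 = (-1786663 + 4/(-28)) - 946944 = (-1786663 - 1/28*4) - 946944 = (-1786663 - ⅐) - 946944 = -12506642/7 - 946944 = -19135250/7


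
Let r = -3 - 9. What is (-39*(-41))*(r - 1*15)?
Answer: -43173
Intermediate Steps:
r = -12
(-39*(-41))*(r - 1*15) = (-39*(-41))*(-12 - 1*15) = 1599*(-12 - 15) = 1599*(-27) = -43173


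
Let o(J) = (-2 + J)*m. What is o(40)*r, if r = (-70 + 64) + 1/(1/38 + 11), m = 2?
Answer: -188176/419 ≈ -449.11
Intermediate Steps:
o(J) = -4 + 2*J (o(J) = (-2 + J)*2 = -4 + 2*J)
r = -2476/419 (r = -6 + 1/(1/38 + 11) = -6 + 1/(419/38) = -6 + 38/419 = -2476/419 ≈ -5.9093)
o(40)*r = (-4 + 2*40)*(-2476/419) = (-4 + 80)*(-2476/419) = 76*(-2476/419) = -188176/419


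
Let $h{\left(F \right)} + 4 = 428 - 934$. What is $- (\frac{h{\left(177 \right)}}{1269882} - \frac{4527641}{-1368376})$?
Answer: $- \frac{958145322767}{289612675272} \approx -3.3084$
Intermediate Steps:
$h{\left(F \right)} = -510$ ($h{\left(F \right)} = -4 + \left(428 - 934\right) = -4 - 506 = -510$)
$- (\frac{h{\left(177 \right)}}{1269882} - \frac{4527641}{-1368376}) = - (- \frac{510}{1269882} - \frac{4527641}{-1368376}) = - (\left(-510\right) \frac{1}{1269882} - - \frac{4527641}{1368376}) = - (- \frac{85}{211647} + \frac{4527641}{1368376}) = \left(-1\right) \frac{958145322767}{289612675272} = - \frac{958145322767}{289612675272}$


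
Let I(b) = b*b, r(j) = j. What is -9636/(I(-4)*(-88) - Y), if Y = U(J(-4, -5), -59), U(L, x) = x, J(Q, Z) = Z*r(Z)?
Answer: 9636/1349 ≈ 7.1431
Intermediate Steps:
J(Q, Z) = Z² (J(Q, Z) = Z*Z = Z²)
I(b) = b²
Y = -59
-9636/(I(-4)*(-88) - Y) = -9636/((-4)²*(-88) - 1*(-59)) = -9636/(16*(-88) + 59) = -9636/(-1408 + 59) = -9636/(-1349) = -9636*(-1/1349) = 9636/1349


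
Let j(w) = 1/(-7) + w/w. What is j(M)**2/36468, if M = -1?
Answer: 1/49637 ≈ 2.0146e-5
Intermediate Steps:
j(w) = 6/7 (j(w) = 1*(-1/7) + 1 = -1/7 + 1 = 6/7)
j(M)**2/36468 = (6/7)**2/36468 = (36/49)*(1/36468) = 1/49637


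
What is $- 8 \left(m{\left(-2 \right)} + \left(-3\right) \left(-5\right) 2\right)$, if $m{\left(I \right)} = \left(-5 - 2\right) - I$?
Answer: $-200$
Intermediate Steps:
$m{\left(I \right)} = -7 - I$ ($m{\left(I \right)} = \left(-5 - 2\right) - I = -7 - I$)
$- 8 \left(m{\left(-2 \right)} + \left(-3\right) \left(-5\right) 2\right) = - 8 \left(\left(-7 - -2\right) + \left(-3\right) \left(-5\right) 2\right) = - 8 \left(\left(-7 + 2\right) + 15 \cdot 2\right) = - 8 \left(-5 + 30\right) = \left(-8\right) 25 = -200$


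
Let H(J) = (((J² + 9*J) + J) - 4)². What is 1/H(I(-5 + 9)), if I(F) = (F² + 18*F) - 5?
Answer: 1/59521225 ≈ 1.6801e-8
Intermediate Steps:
I(F) = -5 + F² + 18*F
H(J) = (-4 + J² + 10*J)² (H(J) = ((J² + 10*J) - 4)² = (-4 + J² + 10*J)²)
1/H(I(-5 + 9)) = 1/((-4 + (-5 + (-5 + 9)² + 18*(-5 + 9))² + 10*(-5 + (-5 + 9)² + 18*(-5 + 9)))²) = 1/((-4 + (-5 + 4² + 18*4)² + 10*(-5 + 4² + 18*4))²) = 1/((-4 + (-5 + 16 + 72)² + 10*(-5 + 16 + 72))²) = 1/((-4 + 83² + 10*83)²) = 1/((-4 + 6889 + 830)²) = 1/(7715²) = 1/59521225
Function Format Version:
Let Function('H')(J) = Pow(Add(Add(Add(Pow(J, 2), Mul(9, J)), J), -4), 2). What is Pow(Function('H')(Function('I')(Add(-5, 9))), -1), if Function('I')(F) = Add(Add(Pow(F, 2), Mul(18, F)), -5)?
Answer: Rational(1, 59521225) ≈ 1.6801e-8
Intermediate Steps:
Function('I')(F) = Add(-5, Pow(F, 2), Mul(18, F))
Function('H')(J) = Pow(Add(-4, Pow(J, 2), Mul(10, J)), 2) (Function('H')(J) = Pow(Add(Add(Pow(J, 2), Mul(10, J)), -4), 2) = Pow(Add(-4, Pow(J, 2), Mul(10, J)), 2))
Pow(Function('H')(Function('I')(Add(-5, 9))), -1) = Pow(Pow(Add(-4, Pow(Add(-5, Pow(Add(-5, 9), 2), Mul(18, Add(-5, 9))), 2), Mul(10, Add(-5, Pow(Add(-5, 9), 2), Mul(18, Add(-5, 9))))), 2), -1) = Pow(Pow(Add(-4, Pow(Add(-5, Pow(4, 2), Mul(18, 4)), 2), Mul(10, Add(-5, Pow(4, 2), Mul(18, 4)))), 2), -1) = Pow(Pow(Add(-4, Pow(Add(-5, 16, 72), 2), Mul(10, Add(-5, 16, 72))), 2), -1) = Pow(Pow(Add(-4, Pow(83, 2), Mul(10, 83)), 2), -1) = Pow(Pow(Add(-4, 6889, 830), 2), -1) = Pow(Pow(7715, 2), -1) = Pow(59521225, -1) = Rational(1, 59521225)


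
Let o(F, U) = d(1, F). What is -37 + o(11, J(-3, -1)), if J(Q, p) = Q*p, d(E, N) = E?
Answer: -36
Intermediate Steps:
o(F, U) = 1
-37 + o(11, J(-3, -1)) = -37 + 1 = -36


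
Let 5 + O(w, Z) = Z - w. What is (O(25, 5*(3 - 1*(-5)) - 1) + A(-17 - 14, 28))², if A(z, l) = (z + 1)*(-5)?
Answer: 25281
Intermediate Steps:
O(w, Z) = -5 + Z - w (O(w, Z) = -5 + (Z - w) = -5 + Z - w)
A(z, l) = -5 - 5*z (A(z, l) = (1 + z)*(-5) = -5 - 5*z)
(O(25, 5*(3 - 1*(-5)) - 1) + A(-17 - 14, 28))² = ((-5 + (5*(3 - 1*(-5)) - 1) - 1*25) + (-5 - 5*(-17 - 14)))² = ((-5 + (5*(3 + 5) - 1) - 25) + (-5 - 5*(-31)))² = ((-5 + (5*8 - 1) - 25) + (-5 + 155))² = ((-5 + (40 - 1) - 25) + 150)² = ((-5 + 39 - 25) + 150)² = (9 + 150)² = 159² = 25281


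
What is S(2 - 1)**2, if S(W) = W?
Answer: 1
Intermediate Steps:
S(2 - 1)**2 = (2 - 1)**2 = 1**2 = 1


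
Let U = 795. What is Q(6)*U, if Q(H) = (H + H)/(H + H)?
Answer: 795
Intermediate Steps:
Q(H) = 1 (Q(H) = (2*H)/((2*H)) = (2*H)*(1/(2*H)) = 1)
Q(6)*U = 1*795 = 795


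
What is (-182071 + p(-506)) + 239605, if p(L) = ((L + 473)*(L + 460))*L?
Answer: -710574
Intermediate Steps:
p(L) = L*(460 + L)*(473 + L) (p(L) = ((473 + L)*(460 + L))*L = ((460 + L)*(473 + L))*L = L*(460 + L)*(473 + L))
(-182071 + p(-506)) + 239605 = (-182071 - 506*(217580 + (-506)² + 933*(-506))) + 239605 = (-182071 - 506*(217580 + 256036 - 472098)) + 239605 = (-182071 - 506*1518) + 239605 = (-182071 - 768108) + 239605 = -950179 + 239605 = -710574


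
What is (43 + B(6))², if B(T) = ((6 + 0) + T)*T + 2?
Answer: 13689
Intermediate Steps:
B(T) = 2 + T*(6 + T) (B(T) = (6 + T)*T + 2 = T*(6 + T) + 2 = 2 + T*(6 + T))
(43 + B(6))² = (43 + (2 + 6² + 6*6))² = (43 + (2 + 36 + 36))² = (43 + 74)² = 117² = 13689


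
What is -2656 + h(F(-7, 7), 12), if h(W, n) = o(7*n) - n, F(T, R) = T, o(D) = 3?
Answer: -2665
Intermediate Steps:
h(W, n) = 3 - n
-2656 + h(F(-7, 7), 12) = -2656 + (3 - 1*12) = -2656 + (3 - 12) = -2656 - 9 = -2665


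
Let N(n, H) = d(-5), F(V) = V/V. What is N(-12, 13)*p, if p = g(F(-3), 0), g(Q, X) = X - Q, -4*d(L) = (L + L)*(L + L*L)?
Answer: -50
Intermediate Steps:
d(L) = -L*(L + L²)/2 (d(L) = -(L + L)*(L + L*L)/4 = -2*L*(L + L²)/4 = -L*(L + L²)/2)
F(V) = 1
N(n, H) = 50 (N(n, H) = (½)*(-5)²*(-1 - 1*(-5)) = (½)*25*(-1 + 5) = (½)*25*4 = 50)
p = -1 (p = 0 - 1*1 = 0 - 1 = -1)
N(-12, 13)*p = 50*(-1) = -50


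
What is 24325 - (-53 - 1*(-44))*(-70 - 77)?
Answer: 23002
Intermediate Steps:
24325 - (-53 - 1*(-44))*(-70 - 77) = 24325 - (-53 + 44)*(-147) = 24325 - (-9)*(-147) = 24325 - 1*1323 = 24325 - 1323 = 23002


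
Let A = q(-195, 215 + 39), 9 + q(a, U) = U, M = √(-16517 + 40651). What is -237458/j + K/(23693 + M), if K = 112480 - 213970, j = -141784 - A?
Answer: -41646004426972/15945144603867 + 20298*√24134/112266823 ≈ -2.5837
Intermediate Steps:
M = √24134 ≈ 155.35
q(a, U) = -9 + U
A = 245 (A = -9 + (215 + 39) = -9 + 254 = 245)
j = -142029 (j = -141784 - 1*245 = -141784 - 245 = -142029)
K = -101490
-237458/j + K/(23693 + M) = -237458/(-142029) - 101490/(23693 + √24134) = -237458*(-1/142029) - 101490/(23693 + √24134) = 237458/142029 - 101490/(23693 + √24134)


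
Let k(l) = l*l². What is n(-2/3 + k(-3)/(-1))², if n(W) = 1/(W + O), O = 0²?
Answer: 9/6241 ≈ 0.0014421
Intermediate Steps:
k(l) = l³
O = 0
n(W) = 1/W (n(W) = 1/(W + 0) = 1/W)
n(-2/3 + k(-3)/(-1))² = (1/(-2/3 + (-3)³/(-1)))² = (1/(-2*⅓ - 27*(-1)))² = (1/(-⅔ + 27))² = (1/(79/3))² = (3/79)² = 9/6241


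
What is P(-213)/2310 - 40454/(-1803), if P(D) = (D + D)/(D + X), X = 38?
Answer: 2725716263/121477125 ≈ 22.438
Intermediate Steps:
P(D) = 2*D/(38 + D) (P(D) = (D + D)/(D + 38) = (2*D)/(38 + D) = 2*D/(38 + D))
P(-213)/2310 - 40454/(-1803) = (2*(-213)/(38 - 213))/2310 - 40454/(-1803) = (2*(-213)/(-175))*(1/2310) - 40454*(-1/1803) = (2*(-213)*(-1/175))*(1/2310) + 40454/1803 = (426/175)*(1/2310) + 40454/1803 = 71/67375 + 40454/1803 = 2725716263/121477125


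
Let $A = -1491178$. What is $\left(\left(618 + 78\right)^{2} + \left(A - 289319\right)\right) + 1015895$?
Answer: $-280186$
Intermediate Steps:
$\left(\left(618 + 78\right)^{2} + \left(A - 289319\right)\right) + 1015895 = \left(\left(618 + 78\right)^{2} - 1780497\right) + 1015895 = \left(696^{2} - 1780497\right) + 1015895 = \left(484416 - 1780497\right) + 1015895 = -1296081 + 1015895 = -280186$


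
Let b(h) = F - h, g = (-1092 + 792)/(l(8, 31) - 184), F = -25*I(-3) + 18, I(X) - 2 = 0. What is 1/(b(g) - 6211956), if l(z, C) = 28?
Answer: -13/80755869 ≈ -1.6098e-7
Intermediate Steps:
I(X) = 2 (I(X) = 2 + 0 = 2)
F = -32 (F = -25*2 + 18 = -50 + 18 = -32)
g = 25/13 (g = (-1092 + 792)/(28 - 184) = -300/(-156) = -300*(-1/156) = 25/13 ≈ 1.9231)
b(h) = -32 - h
1/(b(g) - 6211956) = 1/((-32 - 1*25/13) - 6211956) = 1/((-32 - 25/13) - 6211956) = 1/(-441/13 - 6211956) = 1/(-80755869/13) = -13/80755869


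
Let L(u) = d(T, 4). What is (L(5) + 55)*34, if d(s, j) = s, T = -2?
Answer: 1802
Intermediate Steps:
L(u) = -2
(L(5) + 55)*34 = (-2 + 55)*34 = 53*34 = 1802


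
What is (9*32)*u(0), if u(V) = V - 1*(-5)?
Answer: 1440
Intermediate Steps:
u(V) = 5 + V (u(V) = V + 5 = 5 + V)
(9*32)*u(0) = (9*32)*(5 + 0) = 288*5 = 1440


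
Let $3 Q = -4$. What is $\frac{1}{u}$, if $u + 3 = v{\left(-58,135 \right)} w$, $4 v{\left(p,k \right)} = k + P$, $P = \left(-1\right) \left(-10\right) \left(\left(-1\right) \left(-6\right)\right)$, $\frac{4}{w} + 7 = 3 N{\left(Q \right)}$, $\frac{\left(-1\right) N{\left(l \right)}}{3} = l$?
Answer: $\frac{1}{36} \approx 0.027778$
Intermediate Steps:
$Q = - \frac{4}{3}$ ($Q = \frac{1}{3} \left(-4\right) = - \frac{4}{3} \approx -1.3333$)
$N{\left(l \right)} = - 3 l$
$w = \frac{4}{5}$ ($w = \frac{4}{-7 + 3 \left(\left(-3\right) \left(- \frac{4}{3}\right)\right)} = \frac{4}{-7 + 3 \cdot 4} = \frac{4}{-7 + 12} = \frac{4}{5} \approx 0.8$)
$P = 60$ ($P = 10 \cdot 6 = 60$)
$v{\left(p,k \right)} = 15 + \frac{k}{4}$ ($v{\left(p,k \right)} = \frac{k + 60}{4} = \frac{60 + k}{4} = 15 + \frac{k}{4}$)
$u = 36$ ($u = -3 + \left(15 + \frac{1}{4} \cdot 135\right) \frac{4}{5} = -3 + \left(15 + \frac{135}{4}\right) \frac{4}{5} = -3 + \frac{195}{4} \cdot \frac{4}{5} = -3 + 39 = 36$)
$\frac{1}{u} = \frac{1}{36}$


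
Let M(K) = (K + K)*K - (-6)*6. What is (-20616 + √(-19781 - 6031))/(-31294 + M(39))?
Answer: 2577/3527 - 3*I*√717/14108 ≈ 0.73065 - 0.005694*I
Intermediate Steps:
M(K) = 36 + 2*K² (M(K) = (2*K)*K - 1*(-36) = 2*K² + 36 = 36 + 2*K²)
(-20616 + √(-19781 - 6031))/(-31294 + M(39)) = (-20616 + √(-19781 - 6031))/(-31294 + (36 + 2*39²)) = (-20616 + √(-25812))/(-31294 + (36 + 2*1521)) = (-20616 + 6*I*√717)/(-31294 + (36 + 3042)) = (-20616 + 6*I*√717)/(-31294 + 3078) = (-20616 + 6*I*√717)/(-28216) = (-20616 + 6*I*√717)*(-1/28216) = 2577/3527 - 3*I*√717/14108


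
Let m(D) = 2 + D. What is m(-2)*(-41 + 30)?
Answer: 0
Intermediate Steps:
m(-2)*(-41 + 30) = (2 - 2)*(-41 + 30) = 0*(-11) = 0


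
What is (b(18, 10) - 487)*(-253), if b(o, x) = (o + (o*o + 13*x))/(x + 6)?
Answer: 231495/2 ≈ 1.1575e+5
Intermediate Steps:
b(o, x) = (o + o² + 13*x)/(6 + x) (b(o, x) = (o + (o² + 13*x))/(6 + x) = (o + o² + 13*x)/(6 + x))
(b(18, 10) - 487)*(-253) = ((18 + 18² + 13*10)/(6 + 10) - 487)*(-253) = ((18 + 324 + 130)/16 - 487)*(-253) = ((1/16)*472 - 487)*(-253) = (59/2 - 487)*(-253) = -915/2*(-253) = 231495/2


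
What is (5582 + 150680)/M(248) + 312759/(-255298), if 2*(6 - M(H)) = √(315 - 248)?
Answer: 957416943381/19657946 + 312524*√67/77 ≈ 81926.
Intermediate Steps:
M(H) = 6 - √67/2 (M(H) = 6 - √(315 - 248)/2 = 6 - √67/2)
(5582 + 150680)/M(248) + 312759/(-255298) = (5582 + 150680)/(6 - √67/2) + 312759/(-255298) = 156262/(6 - √67/2) + 312759*(-1/255298) = 156262/(6 - √67/2) - 312759/255298 = -312759/255298 + 156262/(6 - √67/2)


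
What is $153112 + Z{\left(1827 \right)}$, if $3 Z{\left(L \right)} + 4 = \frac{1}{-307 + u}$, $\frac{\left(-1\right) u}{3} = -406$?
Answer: $\frac{418451453}{2733} \approx 1.5311 \cdot 10^{5}$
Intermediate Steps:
$u = 1218$ ($u = \left(-3\right) \left(-406\right) = 1218$)
$Z{\left(L \right)} = - \frac{3643}{2733}$ ($Z{\left(L \right)} = - \frac{4}{3} + \frac{1}{3 \left(-307 + 1218\right)} = - \frac{4}{3} + \frac{1}{3 \cdot 911} = - \frac{4}{3} + \frac{1}{3} \cdot \frac{1}{911} = - \frac{4}{3} + \frac{1}{2733} = - \frac{3643}{2733}$)
$153112 + Z{\left(1827 \right)} = 153112 - \frac{3643}{2733} = \frac{418451453}{2733}$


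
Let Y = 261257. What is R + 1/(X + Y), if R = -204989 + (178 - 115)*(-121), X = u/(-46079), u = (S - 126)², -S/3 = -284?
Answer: -232673570165895/1094357657 ≈ -2.1261e+5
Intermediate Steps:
S = 852 (S = -3*(-284) = 852)
u = 527076 (u = (852 - 126)² = 726² = 527076)
X = -47916/4189 (X = 527076/(-46079) = 527076*(-1/46079) = -47916/4189 ≈ -11.439)
R = -212612 (R = -204989 + 63*(-121) = -204989 - 7623 = -212612)
R + 1/(X + Y) = -212612 + 1/(-47916/4189 + 261257) = -212612 + 1/(1094357657/4189) = -212612 + 4189/1094357657 = -232673570165895/1094357657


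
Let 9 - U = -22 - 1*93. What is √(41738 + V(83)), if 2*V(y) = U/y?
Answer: 6*√7987173/83 ≈ 204.30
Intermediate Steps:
U = 124 (U = 9 - (-22 - 1*93) = 9 - (-22 - 93) = 9 - 1*(-115) = 9 + 115 = 124)
V(y) = 62/y (V(y) = (124/y)/2 = 62/y)
√(41738 + V(83)) = √(41738 + 62/83) = √(3464316/83) = 6*√7987173/83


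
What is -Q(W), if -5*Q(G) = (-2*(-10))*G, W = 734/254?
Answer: 1468/127 ≈ 11.559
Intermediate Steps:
W = 367/127 (W = 734*(1/254) = 367/127 ≈ 2.8898)
Q(G) = -4*G (Q(G) = -(-2*(-10))*G/5 = -4*G)
-Q(W) = -(-4)*367/127 = -1*(-1468/127) = 1468/127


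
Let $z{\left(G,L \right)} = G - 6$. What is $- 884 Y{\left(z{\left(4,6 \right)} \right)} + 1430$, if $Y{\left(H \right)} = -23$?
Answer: $21762$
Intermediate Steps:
$z{\left(G,L \right)} = -6 + G$
$- 884 Y{\left(z{\left(4,6 \right)} \right)} + 1430 = \left(-884\right) \left(-23\right) + 1430 = 20332 + 1430 = 21762$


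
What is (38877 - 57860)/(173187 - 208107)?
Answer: 18983/34920 ≈ 0.54361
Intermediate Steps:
(38877 - 57860)/(173187 - 208107) = -18983/(-34920) = -18983*(-1/34920) = 18983/34920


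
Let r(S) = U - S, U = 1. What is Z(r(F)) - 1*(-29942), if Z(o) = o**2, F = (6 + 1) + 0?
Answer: 29978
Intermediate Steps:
F = 7 (F = 7 + 0 = 7)
r(S) = 1 - S
Z(r(F)) - 1*(-29942) = (1 - 1*7)**2 - 1*(-29942) = (1 - 7)**2 + 29942 = (-6)**2 + 29942 = 36 + 29942 = 29978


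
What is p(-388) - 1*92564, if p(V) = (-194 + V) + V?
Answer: -93534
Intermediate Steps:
p(V) = -194 + 2*V
p(-388) - 1*92564 = (-194 + 2*(-388)) - 1*92564 = (-194 - 776) - 92564 = -970 - 92564 = -93534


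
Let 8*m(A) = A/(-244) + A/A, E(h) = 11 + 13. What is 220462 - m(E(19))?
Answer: 107585401/488 ≈ 2.2046e+5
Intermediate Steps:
E(h) = 24
m(A) = ⅛ - A/1952 (m(A) = (A/(-244) + A/A)/8 = (A*(-1/244) + 1)/8 = (-A/244 + 1)/8 = (1 - A/244)/8 = ⅛ - A/1952)
220462 - m(E(19)) = 220462 - (⅛ - 1/1952*24) = 220462 - (⅛ - 3/244) = 220462 - 1*55/488 = 220462 - 55/488 = 107585401/488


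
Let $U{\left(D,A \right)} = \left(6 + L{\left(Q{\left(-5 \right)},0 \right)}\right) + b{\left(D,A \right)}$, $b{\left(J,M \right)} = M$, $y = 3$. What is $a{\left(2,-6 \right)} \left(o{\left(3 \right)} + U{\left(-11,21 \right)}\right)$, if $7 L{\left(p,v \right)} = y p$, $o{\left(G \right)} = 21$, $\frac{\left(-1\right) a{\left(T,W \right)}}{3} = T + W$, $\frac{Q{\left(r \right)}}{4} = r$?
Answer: $\frac{3312}{7} \approx 473.14$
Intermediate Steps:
$Q{\left(r \right)} = 4 r$
$a{\left(T,W \right)} = - 3 T - 3 W$ ($a{\left(T,W \right)} = - 3 \left(T + W\right) = - 3 T - 3 W$)
$L{\left(p,v \right)} = \frac{3 p}{7}$
$U{\left(D,A \right)} = - \frac{18}{7} + A$ ($U{\left(D,A \right)} = \left(6 + \frac{3 \cdot 4 \left(-5\right)}{7}\right) + A = \left(6 + \frac{3}{7} \left(-20\right)\right) + A = \left(6 - \frac{60}{7}\right) + A = - \frac{18}{7} + A$)
$a{\left(2,-6 \right)} \left(o{\left(3 \right)} + U{\left(-11,21 \right)}\right) = \left(\left(-3\right) 2 - -18\right) \left(21 + \left(- \frac{18}{7} + 21\right)\right) = \left(-6 + 18\right) \left(21 + \frac{129}{7}\right) = 12 \cdot \frac{276}{7} = \frac{3312}{7}$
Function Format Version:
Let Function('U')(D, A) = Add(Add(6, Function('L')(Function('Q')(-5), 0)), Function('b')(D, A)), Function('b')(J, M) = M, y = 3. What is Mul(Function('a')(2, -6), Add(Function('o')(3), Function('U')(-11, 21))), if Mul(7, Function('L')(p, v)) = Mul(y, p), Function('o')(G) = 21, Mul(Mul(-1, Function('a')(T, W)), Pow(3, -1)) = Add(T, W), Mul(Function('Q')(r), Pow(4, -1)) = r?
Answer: Rational(3312, 7) ≈ 473.14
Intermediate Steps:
Function('Q')(r) = Mul(4, r)
Function('a')(T, W) = Add(Mul(-3, T), Mul(-3, W)) (Function('a')(T, W) = Mul(-3, Add(T, W)) = Add(Mul(-3, T), Mul(-3, W)))
Function('L')(p, v) = Mul(Rational(3, 7), p) (Function('L')(p, v) = Mul(Rational(1, 7), Mul(3, p)) = Mul(Rational(3, 7), p))
Function('U')(D, A) = Add(Rational(-18, 7), A) (Function('U')(D, A) = Add(Add(6, Mul(Rational(3, 7), Mul(4, -5))), A) = Add(Add(6, Mul(Rational(3, 7), -20)), A) = Add(Add(6, Rational(-60, 7)), A) = Add(Rational(-18, 7), A))
Mul(Function('a')(2, -6), Add(Function('o')(3), Function('U')(-11, 21))) = Mul(Add(Mul(-3, 2), Mul(-3, -6)), Add(21, Add(Rational(-18, 7), 21))) = Mul(Add(-6, 18), Add(21, Rational(129, 7))) = Mul(12, Rational(276, 7)) = Rational(3312, 7)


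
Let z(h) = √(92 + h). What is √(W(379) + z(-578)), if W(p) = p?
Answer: √(379 + 9*I*√6) ≈ 19.476 + 0.56596*I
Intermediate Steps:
√(W(379) + z(-578)) = √(379 + √(92 - 578)) = √(379 + √(-486)) = √(379 + 9*I*√6)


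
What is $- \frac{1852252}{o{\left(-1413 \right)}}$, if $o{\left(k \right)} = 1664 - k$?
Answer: $- \frac{108956}{181} \approx -601.97$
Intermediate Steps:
$- \frac{1852252}{o{\left(-1413 \right)}} = - \frac{1852252}{1664 - -1413} = - \frac{1852252}{1664 + 1413} = - \frac{1852252}{3077} = \left(-1852252\right) \frac{1}{3077} = - \frac{108956}{181}$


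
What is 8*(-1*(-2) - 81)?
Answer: -632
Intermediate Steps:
8*(-1*(-2) - 81) = 8*(2 - 81) = 8*(-79) = -632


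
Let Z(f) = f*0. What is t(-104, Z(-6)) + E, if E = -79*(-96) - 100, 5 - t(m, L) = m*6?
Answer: 8113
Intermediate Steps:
Z(f) = 0
t(m, L) = 5 - 6*m (t(m, L) = 5 - m*6 = 5 - 6*m)
E = 7484 (E = 7584 - 100 = 7484)
t(-104, Z(-6)) + E = (5 - 6*(-104)) + 7484 = (5 + 624) + 7484 = 629 + 7484 = 8113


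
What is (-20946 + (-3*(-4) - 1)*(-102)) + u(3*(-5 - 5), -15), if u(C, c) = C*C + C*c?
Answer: -20718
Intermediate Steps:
u(C, c) = C² + C*c
(-20946 + (-3*(-4) - 1)*(-102)) + u(3*(-5 - 5), -15) = (-20946 + (-3*(-4) - 1)*(-102)) + (3*(-5 - 5))*(3*(-5 - 5) - 15) = (-20946 + (12 - 1)*(-102)) + (3*(-10))*(3*(-10) - 15) = (-20946 + 11*(-102)) - 30*(-30 - 15) = (-20946 - 1122) - 30*(-45) = -22068 + 1350 = -20718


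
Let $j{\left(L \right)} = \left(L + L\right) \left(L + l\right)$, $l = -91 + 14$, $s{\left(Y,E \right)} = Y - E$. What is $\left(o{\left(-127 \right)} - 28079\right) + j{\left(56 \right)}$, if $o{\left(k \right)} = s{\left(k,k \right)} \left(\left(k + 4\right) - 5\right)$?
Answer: $-30431$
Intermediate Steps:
$l = -77$
$j{\left(L \right)} = 2 L \left(-77 + L\right)$ ($j{\left(L \right)} = \left(L + L\right) \left(L - 77\right) = 2 L \left(-77 + L\right)$)
$o{\left(k \right)} = 0$ ($o{\left(k \right)} = \left(k - k\right) \left(\left(k + 4\right) - 5\right) = 0 \left(\left(4 + k\right) - 5\right) = 0 \left(-1 + k\right) = 0$)
$\left(o{\left(-127 \right)} - 28079\right) + j{\left(56 \right)} = \left(0 - 28079\right) + 2 \cdot 56 \left(-77 + 56\right) = -28079 + 2 \cdot 56 \left(-21\right) = -28079 - 2352 = -30431$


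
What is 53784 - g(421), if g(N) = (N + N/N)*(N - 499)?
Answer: 86700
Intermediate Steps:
g(N) = (1 + N)*(-499 + N) (g(N) = (N + 1)*(-499 + N) = (1 + N)*(-499 + N))
53784 - g(421) = 53784 - (-499 + 421**2 - 498*421) = 53784 - (-499 + 177241 - 209658) = 53784 - 1*(-32916) = 53784 + 32916 = 86700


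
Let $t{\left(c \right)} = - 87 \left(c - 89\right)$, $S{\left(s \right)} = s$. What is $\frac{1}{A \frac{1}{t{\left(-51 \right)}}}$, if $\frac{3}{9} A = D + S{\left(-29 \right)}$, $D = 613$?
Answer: $\frac{1015}{146} \approx 6.9521$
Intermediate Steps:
$t{\left(c \right)} = 7743 - 87 c$ ($t{\left(c \right)} = - 87 \left(-89 + c\right) = 7743 - 87 c$)
$A = 1752$ ($A = 3 \left(613 - 29\right) = 3 \cdot 584 = 1752$)
$\frac{1}{A \frac{1}{t{\left(-51 \right)}}} = \frac{1}{1752 \frac{1}{7743 - -4437}} = \frac{1}{1752 \frac{1}{7743 + 4437}} = \frac{1}{1752 \cdot \frac{1}{12180}} = \frac{1}{\frac{146}{1015}} = \frac{1015}{146}$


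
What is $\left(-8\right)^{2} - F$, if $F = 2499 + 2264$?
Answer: $-4699$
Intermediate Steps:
$F = 4763$
$\left(-8\right)^{2} - F = \left(-8\right)^{2} - 4763 = 64 - 4763 = -4699$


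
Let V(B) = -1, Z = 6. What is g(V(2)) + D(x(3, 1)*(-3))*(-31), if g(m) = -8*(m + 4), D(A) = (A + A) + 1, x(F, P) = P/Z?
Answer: -24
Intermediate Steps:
x(F, P) = P/6
D(A) = 1 + 2*A (D(A) = 2*A + 1 = 1 + 2*A)
g(m) = -32 - 8*m (g(m) = -8*(4 + m) = -(32 + 8*m) = -32 - 8*m)
g(V(2)) + D(x(3, 1)*(-3))*(-31) = (-32 - 8*(-1)) + (1 + 2*(((1/6)*1)*(-3)))*(-31) = (-32 + 8) + (1 + 2*((1/6)*(-3)))*(-31) = -24 + (1 + 2*(-1/2))*(-31) = -24 + (1 - 1)*(-31) = -24 + 0*(-31) = -24 + 0 = -24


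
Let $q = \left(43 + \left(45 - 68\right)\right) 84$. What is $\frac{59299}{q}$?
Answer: $\frac{59299}{1680} \approx 35.297$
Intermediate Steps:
$q = 1680$ ($q = \left(43 - 23\right) 84 = 20 \cdot 84 = 1680$)
$\frac{59299}{q} = \frac{59299}{1680}$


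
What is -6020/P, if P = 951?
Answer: -6020/951 ≈ -6.3302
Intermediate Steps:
-6020/P = -6020/951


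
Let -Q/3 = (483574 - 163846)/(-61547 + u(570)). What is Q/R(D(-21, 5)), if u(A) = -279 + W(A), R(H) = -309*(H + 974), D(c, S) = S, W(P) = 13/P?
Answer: -182244960/3553577255459 ≈ -5.1285e-5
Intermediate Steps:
R(H) = -300966 - 309*H (R(H) = -309*(974 + H) = -300966 - 309*H)
u(A) = -279 + 13/A
Q = 546734880/35240807 (Q = -3*(483574 - 163846)/(-61547 + (-279 + 13/570)) = -959184/(-61547 + (-279 + 13*(1/570))) = -959184/(-61547 + (-279 + 13/570)) = -959184/(-61547 - 159017/570) = -959184/(-35240807/570) = -959184*(-570)/35240807 = -3*(-182244960/35240807) = 546734880/35240807 ≈ 15.514)
Q/R(D(-21, 5)) = 546734880/(35240807*(-300966 - 309*5)) = 546734880/(35240807*(-300966 - 1545)) = (546734880/35240807)/(-302511) = (546734880/35240807)*(-1/302511) = -182244960/3553577255459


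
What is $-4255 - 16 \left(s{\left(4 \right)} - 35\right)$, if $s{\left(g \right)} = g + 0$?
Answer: $-3759$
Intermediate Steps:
$s{\left(g \right)} = g$
$-4255 - 16 \left(s{\left(4 \right)} - 35\right) = -4255 - 16 \left(4 - 35\right) = -4255 - 16 \left(-31\right) = -4255 - -496 = -4255 + 496 = -3759$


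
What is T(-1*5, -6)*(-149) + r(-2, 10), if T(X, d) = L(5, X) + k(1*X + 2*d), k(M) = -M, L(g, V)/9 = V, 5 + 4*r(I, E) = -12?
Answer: 16671/4 ≈ 4167.8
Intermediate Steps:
r(I, E) = -17/4 (r(I, E) = -5/4 + (1/4)*(-12) = -5/4 - 3 = -17/4)
L(g, V) = 9*V
T(X, d) = -2*d + 8*X (T(X, d) = 9*X - (1*X + 2*d) = 9*X - (X + 2*d) = 9*X + (-X - 2*d) = -2*d + 8*X)
T(-1*5, -6)*(-149) + r(-2, 10) = (-2*(-6) + 8*(-1*5))*(-149) - 17/4 = (12 + 8*(-5))*(-149) - 17/4 = (12 - 40)*(-149) - 17/4 = -28*(-149) - 17/4 = 4172 - 17/4 = 16671/4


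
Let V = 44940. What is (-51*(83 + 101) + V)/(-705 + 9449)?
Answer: 8889/2186 ≈ 4.0663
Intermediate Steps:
(-51*(83 + 101) + V)/(-705 + 9449) = (-51*(83 + 101) + 44940)/(-705 + 9449) = (-51*184 + 44940)/8744 = (-9384 + 44940)*(1/8744) = 35556*(1/8744) = 8889/2186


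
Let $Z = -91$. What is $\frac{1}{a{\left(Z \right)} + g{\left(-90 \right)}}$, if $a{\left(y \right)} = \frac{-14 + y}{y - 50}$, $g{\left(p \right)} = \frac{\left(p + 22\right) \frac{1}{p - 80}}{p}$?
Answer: $\frac{10575}{7828} \approx 1.3509$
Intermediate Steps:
$g{\left(p \right)} = \frac{22 + p}{p \left(-80 + p\right)}$ ($g{\left(p \right)} = \frac{\left(22 + p\right) \frac{1}{-80 + p}}{p} = \frac{\frac{1}{-80 + p} \left(22 + p\right)}{p} = \frac{22 + p}{p \left(-80 + p\right)}$)
$a{\left(y \right)} = \frac{-14 + y}{-50 + y}$
$\frac{1}{a{\left(Z \right)} + g{\left(-90 \right)}} = \frac{1}{\frac{-14 - 91}{-50 - 91} + \frac{22 - 90}{\left(-90\right) \left(-80 - 90\right)}} = \frac{1}{\frac{1}{-141} \left(-105\right) - \frac{1}{90} \frac{1}{-170} \left(-68\right)} = \frac{1}{\left(- \frac{1}{141}\right) \left(-105\right) - \left(- \frac{1}{15300}\right) \left(-68\right)} = \frac{1}{\frac{35}{47} - \frac{1}{225}} = \frac{1}{\frac{7828}{10575}} = \frac{10575}{7828}$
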